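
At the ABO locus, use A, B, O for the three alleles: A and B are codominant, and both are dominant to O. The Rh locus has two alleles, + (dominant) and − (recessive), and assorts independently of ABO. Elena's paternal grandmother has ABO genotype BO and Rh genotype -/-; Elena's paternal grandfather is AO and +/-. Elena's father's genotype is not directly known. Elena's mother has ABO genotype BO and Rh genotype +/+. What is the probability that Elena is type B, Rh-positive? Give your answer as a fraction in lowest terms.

Elena's father's ABO genotype from BO × AO: 1/4 AB, 1/4 AO, 1/4 BO, 1/4 OO.
Crossing each possibility with the mother BO and summing P(type B): 1/4·1/2 + 1/4·1/4 + 1/4·3/4 + 1/4·1/2 = 1/2.
Similarly for Rh via the father's Rh distribution: P(Rh+) = 1.
Independent loci: 1/2 × 1 = 1/2.

1/2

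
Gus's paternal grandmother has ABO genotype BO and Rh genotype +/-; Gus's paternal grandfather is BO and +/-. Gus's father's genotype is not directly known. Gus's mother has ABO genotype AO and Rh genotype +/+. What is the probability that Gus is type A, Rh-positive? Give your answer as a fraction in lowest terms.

Gus's father's ABO genotype from BO × BO: 1/4 BB, 1/2 BO, 1/4 OO.
Crossing each possibility with the mother AO and summing P(type A): 1/4·0 + 1/2·1/4 + 1/4·1/2 = 1/4.
Similarly for Rh via the father's Rh distribution: P(Rh+) = 1.
Independent loci: 1/4 × 1 = 1/4.

1/4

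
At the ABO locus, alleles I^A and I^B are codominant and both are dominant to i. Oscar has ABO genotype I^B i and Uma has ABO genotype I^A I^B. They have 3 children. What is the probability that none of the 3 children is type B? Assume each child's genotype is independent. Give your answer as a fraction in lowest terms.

ABO cross I^B i × I^A I^B → 1/4 A, 1/2 B, 1/4 AB.
So P(type B) = 1/2 per child.
P(not type B) = 1/2 for one child; (1/2)^3 = 1/8.

1/8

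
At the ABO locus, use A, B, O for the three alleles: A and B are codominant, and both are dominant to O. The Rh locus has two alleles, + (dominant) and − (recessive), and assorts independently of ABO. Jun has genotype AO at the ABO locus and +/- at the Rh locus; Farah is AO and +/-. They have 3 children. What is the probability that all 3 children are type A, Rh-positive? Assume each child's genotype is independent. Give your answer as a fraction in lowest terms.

ABO cross AO × AO → 1/4 O, 3/4 A.
Rh cross +/- × +/- → 3/4 Rh+, 1/4 Rh-; so P(type A, Rh-positive) = 3/4 × 3/4 = 9/16 per child.
All 3 independent: (9/16)^3 = 729/4096.

729/4096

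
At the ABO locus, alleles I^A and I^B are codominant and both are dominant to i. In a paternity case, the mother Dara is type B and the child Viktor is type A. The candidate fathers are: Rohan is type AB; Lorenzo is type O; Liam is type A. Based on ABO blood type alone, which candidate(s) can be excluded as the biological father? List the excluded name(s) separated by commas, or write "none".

A candidate is excluded only if no genotype consistent with his phenotype could produce a type A child with a type B mother.
Lorenzo (type O): no genotype consistent with that phenotype can produce a type-A child with a type-B mother.

Lorenzo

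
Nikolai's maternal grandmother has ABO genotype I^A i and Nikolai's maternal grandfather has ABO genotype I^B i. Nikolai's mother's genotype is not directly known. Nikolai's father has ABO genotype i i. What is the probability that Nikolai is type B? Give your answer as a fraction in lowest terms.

1/4

Nikolai's mother's ABO genotype from I^A i × I^B i: 1/4 I^A I^B, 1/4 I^A i, 1/4 I^B i, 1/4 i i.
Crossing each possibility with the father i i and summing P(type B): 1/4·1/2 + 1/4·0 + 1/4·1/2 + 1/4·0 = 1/4.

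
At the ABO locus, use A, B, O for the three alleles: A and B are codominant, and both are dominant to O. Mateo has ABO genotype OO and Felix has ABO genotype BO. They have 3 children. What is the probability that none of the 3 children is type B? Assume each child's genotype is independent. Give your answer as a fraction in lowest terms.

1/8

ABO cross OO × BO → 1/2 O, 1/2 B.
So P(type B) = 1/2 per child.
P(not type B) = 1/2 for one child; (1/2)^3 = 1/8.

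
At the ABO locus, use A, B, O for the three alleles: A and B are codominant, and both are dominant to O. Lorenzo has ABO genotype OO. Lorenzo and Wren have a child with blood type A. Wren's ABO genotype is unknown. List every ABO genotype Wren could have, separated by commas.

For each candidate genotype of Wren, check whether crossing it with OO can produce every observed child phenotype.
  AA → possible child types {A} ✓
  AB → possible child types {A, B} ✓
  AO → possible child types {O, A} ✓
  BB → possible child types {B} ✗
  BO → possible child types {O, B} ✗
  OO → possible child types {O} ✗

AA, AB, AO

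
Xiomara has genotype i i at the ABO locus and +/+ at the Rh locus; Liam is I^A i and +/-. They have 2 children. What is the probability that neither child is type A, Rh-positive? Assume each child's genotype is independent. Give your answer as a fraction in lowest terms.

ABO cross i i × I^A i → 1/2 O, 1/2 A.
Rh cross +/+ × +/- → 1 Rh+; so P(type A, Rh-positive) = 1/2 × 1 = 1/2 per child.
P(not type A, Rh-positive) = 1/2 for one child; (1/2)^2 = 1/4.

1/4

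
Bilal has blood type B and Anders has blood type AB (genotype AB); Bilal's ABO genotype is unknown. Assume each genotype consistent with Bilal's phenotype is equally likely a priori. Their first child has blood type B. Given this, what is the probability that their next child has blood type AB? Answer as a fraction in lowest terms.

Possible genotypes: Bilal ∈ {BB, BO}; Anders ∈ {AB}.
Weight each parental genotype pair by prior × P(type-B child):
  BB × AB: posterior weight 1/2; P(next child type AB) = 1/2.
  BO × AB: posterior weight 1/2; P(next child type AB) = 1/4.
Weighted sum = 3/8.

3/8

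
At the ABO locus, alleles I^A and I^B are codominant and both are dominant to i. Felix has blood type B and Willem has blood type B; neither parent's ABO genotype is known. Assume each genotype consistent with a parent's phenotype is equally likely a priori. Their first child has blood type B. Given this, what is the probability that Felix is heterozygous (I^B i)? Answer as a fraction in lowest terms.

7/15

Possible genotypes: Felix ∈ {I^B I^B, I^B i}; Willem ∈ {I^B I^B, I^B i}.
Weight each parental genotype pair by prior × P(type-B child):
  I^B I^B × I^B I^B: posterior weight 4/15.
  I^B I^B × I^B i: posterior weight 4/15.
  I^B i × I^B I^B: posterior weight 4/15.
  I^B i × I^B i: posterior weight 1/5.
Sum the posterior weight over pairs where Felix is I^B i: 7/15.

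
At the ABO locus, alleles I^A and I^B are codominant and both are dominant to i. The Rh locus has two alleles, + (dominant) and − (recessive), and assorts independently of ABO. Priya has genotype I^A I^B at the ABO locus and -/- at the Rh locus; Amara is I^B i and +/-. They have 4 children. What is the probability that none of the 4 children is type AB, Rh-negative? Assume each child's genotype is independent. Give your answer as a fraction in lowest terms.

ABO cross I^A I^B × I^B i → 1/4 A, 1/2 B, 1/4 AB.
Rh cross -/- × +/- → 1/2 Rh+, 1/2 Rh-; so P(type AB, Rh-negative) = 1/4 × 1/2 = 1/8 per child.
P(not type AB, Rh-negative) = 7/8 for one child; (7/8)^4 = 2401/4096.

2401/4096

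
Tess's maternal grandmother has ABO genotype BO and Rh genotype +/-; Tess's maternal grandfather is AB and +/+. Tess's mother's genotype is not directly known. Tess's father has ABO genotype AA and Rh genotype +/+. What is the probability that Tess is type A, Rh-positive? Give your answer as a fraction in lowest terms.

1/2

Tess's mother's ABO genotype from BO × AB: 1/4 AB, 1/4 AO, 1/4 BB, 1/4 BO.
Crossing each possibility with the father AA and summing P(type A): 1/4·1/2 + 1/4·1 + 1/4·0 + 1/4·1/2 = 1/2.
Similarly for Rh via the mother's Rh distribution: P(Rh+) = 1.
Independent loci: 1/2 × 1 = 1/2.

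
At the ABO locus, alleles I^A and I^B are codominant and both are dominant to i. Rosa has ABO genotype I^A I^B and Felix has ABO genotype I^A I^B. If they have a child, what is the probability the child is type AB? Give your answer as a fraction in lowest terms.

1/2

ABO cross I^A I^B × I^A I^B → offspring phenotypes: 1/4 A, 1/4 B, 1/2 AB.
So P(type AB) = 1/2.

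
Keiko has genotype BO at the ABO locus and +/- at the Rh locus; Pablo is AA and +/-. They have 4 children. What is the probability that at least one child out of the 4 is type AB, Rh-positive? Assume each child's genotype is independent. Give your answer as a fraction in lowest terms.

3471/4096

ABO cross BO × AA → 1/2 A, 1/2 AB.
Rh cross +/- × +/- → 3/4 Rh+, 1/4 Rh-; so P(type AB, Rh-positive) = 1/2 × 3/4 = 3/8 per child.
P(none) = (5/8)^4 = 625/4096; P(at least one) = 1 − 625/4096 = 3471/4096.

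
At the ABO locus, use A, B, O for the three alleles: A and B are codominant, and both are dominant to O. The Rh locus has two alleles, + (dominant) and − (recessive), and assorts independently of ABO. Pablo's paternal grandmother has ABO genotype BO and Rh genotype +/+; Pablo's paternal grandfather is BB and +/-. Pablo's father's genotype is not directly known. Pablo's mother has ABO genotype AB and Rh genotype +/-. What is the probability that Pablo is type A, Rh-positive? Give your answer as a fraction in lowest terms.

Pablo's father's ABO genotype from BO × BB: 1/2 BB, 1/2 BO.
Crossing each possibility with the mother AB and summing P(type A): 1/2·0 + 1/2·1/4 = 1/8.
Similarly for Rh via the father's Rh distribution: P(Rh+) = 7/8.
Independent loci: 1/8 × 7/8 = 7/64.

7/64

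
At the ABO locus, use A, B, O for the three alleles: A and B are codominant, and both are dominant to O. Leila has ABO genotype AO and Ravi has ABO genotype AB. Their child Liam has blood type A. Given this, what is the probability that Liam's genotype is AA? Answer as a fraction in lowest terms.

Cross AO × AB → 1/4 AA, 1/4 AB, 1/4 AO, 1/4 BO.
Type-A genotypes among offspring: AA (1/4), AO (1/4); total 1/2.
P(AA | type A) = (1/4) / (1/2) = 1/2.

1/2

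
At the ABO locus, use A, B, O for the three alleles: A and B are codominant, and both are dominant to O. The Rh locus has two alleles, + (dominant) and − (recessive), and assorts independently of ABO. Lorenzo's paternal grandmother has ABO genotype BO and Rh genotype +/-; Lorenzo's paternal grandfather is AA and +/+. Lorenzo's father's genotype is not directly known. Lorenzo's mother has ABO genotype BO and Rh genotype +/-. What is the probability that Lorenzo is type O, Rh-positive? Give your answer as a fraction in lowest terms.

Lorenzo's father's ABO genotype from BO × AA: 1/2 AB, 1/2 AO.
Crossing each possibility with the mother BO and summing P(type O): 1/2·0 + 1/2·1/4 = 1/8.
Similarly for Rh via the father's Rh distribution: P(Rh+) = 7/8.
Independent loci: 1/8 × 7/8 = 7/64.

7/64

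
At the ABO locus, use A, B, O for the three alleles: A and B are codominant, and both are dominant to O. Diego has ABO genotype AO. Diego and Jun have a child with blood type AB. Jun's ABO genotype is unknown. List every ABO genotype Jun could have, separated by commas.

AB, BB, BO

For each candidate genotype of Jun, check whether crossing it with AO can produce every observed child phenotype.
  AA → possible child types {A} ✗
  AB → possible child types {A, B, AB} ✓
  AO → possible child types {O, A} ✗
  BB → possible child types {B, AB} ✓
  BO → possible child types {O, A, B, AB} ✓
  OO → possible child types {O, A} ✗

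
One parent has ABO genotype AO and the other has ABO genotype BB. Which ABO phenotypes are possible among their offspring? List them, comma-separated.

B, AB

Gametes from AO × BB give offspring ABO genotypes AB, BO, i.e. phenotypes B, AB.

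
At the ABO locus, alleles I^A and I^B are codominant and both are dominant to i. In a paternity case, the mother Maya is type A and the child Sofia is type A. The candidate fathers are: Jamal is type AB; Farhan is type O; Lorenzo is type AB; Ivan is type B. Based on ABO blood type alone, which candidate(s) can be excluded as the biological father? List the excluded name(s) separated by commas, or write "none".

A candidate is excluded only if no genotype consistent with his phenotype could produce a type A child with a type A mother.
Every candidate has at least one consistent genotype combination, so none can be excluded.

none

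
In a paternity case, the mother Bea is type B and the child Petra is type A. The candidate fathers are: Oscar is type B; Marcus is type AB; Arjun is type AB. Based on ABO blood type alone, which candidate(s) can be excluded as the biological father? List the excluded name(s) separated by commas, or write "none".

A candidate is excluded only if no genotype consistent with his phenotype could produce a type A child with a type B mother.
Oscar (type B): no genotype consistent with that phenotype can produce a type-A child with a type-B mother.

Oscar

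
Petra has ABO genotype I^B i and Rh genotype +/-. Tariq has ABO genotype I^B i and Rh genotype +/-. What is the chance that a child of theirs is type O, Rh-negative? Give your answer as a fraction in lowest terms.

1/16

ABO cross I^B i × I^B i → offspring phenotypes: 1/4 O, 3/4 B.
Rh cross +/- × +/- → 3/4 Rh+, 1/4 Rh-.
Independent loci: P(type O, Rh-negative) = 1/4 × 1/4 = 1/16.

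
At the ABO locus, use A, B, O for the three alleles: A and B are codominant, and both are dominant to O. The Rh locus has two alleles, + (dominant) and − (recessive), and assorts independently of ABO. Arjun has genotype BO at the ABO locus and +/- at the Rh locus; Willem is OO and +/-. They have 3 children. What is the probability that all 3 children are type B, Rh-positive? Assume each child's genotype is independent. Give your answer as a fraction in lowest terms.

27/512

ABO cross BO × OO → 1/2 O, 1/2 B.
Rh cross +/- × +/- → 3/4 Rh+, 1/4 Rh-; so P(type B, Rh-positive) = 1/2 × 3/4 = 3/8 per child.
All 3 independent: (3/8)^3 = 27/512.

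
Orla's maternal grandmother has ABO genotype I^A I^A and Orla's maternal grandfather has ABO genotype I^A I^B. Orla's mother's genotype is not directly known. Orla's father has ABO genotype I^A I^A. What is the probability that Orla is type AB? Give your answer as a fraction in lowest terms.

1/4

Orla's mother's ABO genotype from I^A I^A × I^A I^B: 1/2 I^A I^A, 1/2 I^A I^B.
Crossing each possibility with the father I^A I^A and summing P(type AB): 1/2·0 + 1/2·1/2 = 1/4.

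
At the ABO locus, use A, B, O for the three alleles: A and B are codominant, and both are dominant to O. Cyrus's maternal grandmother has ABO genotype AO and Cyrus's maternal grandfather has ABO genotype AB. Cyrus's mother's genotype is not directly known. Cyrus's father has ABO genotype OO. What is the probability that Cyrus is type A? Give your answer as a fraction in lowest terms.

Cyrus's mother's ABO genotype from AO × AB: 1/4 AA, 1/4 AB, 1/4 AO, 1/4 BO.
Crossing each possibility with the father OO and summing P(type A): 1/4·1 + 1/4·1/2 + 1/4·1/2 + 1/4·0 = 1/2.

1/2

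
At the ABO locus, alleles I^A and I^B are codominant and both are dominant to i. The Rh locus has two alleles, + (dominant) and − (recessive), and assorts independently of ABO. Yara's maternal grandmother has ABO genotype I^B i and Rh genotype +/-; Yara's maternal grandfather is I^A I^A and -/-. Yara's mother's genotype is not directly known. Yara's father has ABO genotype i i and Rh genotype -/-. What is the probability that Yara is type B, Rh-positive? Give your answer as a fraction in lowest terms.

1/16

Yara's mother's ABO genotype from I^B i × I^A I^A: 1/2 I^A I^B, 1/2 I^A i.
Crossing each possibility with the father i i and summing P(type B): 1/2·1/2 + 1/2·0 = 1/4.
Similarly for Rh via the mother's Rh distribution: P(Rh+) = 1/4.
Independent loci: 1/4 × 1/4 = 1/16.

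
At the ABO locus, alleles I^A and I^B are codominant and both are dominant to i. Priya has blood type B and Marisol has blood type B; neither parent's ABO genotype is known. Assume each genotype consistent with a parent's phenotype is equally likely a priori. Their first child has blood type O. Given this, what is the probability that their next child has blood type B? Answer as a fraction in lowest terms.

3/4

Possible genotypes: Priya ∈ {I^B I^B, I^B i}; Marisol ∈ {I^B I^B, I^B i}.
Weight each parental genotype pair by prior × P(type-O child):
  I^B i × I^B i: posterior weight 1; P(next child type B) = 3/4.
Weighted sum = 3/4.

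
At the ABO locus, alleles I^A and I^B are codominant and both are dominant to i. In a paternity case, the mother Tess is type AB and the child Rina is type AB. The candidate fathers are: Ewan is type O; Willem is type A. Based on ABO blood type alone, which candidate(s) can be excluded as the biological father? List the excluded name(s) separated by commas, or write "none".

Ewan

A candidate is excluded only if no genotype consistent with his phenotype could produce a type AB child with a type AB mother.
Ewan (type O): no genotype consistent with that phenotype can produce a type-AB child with a type-AB mother.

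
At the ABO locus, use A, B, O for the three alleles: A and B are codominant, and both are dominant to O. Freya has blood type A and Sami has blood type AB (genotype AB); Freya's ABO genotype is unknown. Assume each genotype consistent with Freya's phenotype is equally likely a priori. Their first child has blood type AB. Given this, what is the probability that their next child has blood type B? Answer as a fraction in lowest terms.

Possible genotypes: Freya ∈ {AA, AO}; Sami ∈ {AB}.
Weight each parental genotype pair by prior × P(type-AB child):
  AA × AB: posterior weight 2/3; P(next child type B) = 0.
  AO × AB: posterior weight 1/3; P(next child type B) = 1/4.
Weighted sum = 1/12.

1/12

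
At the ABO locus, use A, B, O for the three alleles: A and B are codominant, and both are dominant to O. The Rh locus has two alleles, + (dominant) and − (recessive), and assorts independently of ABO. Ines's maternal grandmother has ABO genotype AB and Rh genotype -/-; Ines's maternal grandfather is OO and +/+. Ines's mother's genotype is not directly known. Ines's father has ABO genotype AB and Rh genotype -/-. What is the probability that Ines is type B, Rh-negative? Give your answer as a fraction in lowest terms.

Ines's mother's ABO genotype from AB × OO: 1/2 AO, 1/2 BO.
Crossing each possibility with the father AB and summing P(type B): 1/2·1/4 + 1/2·1/2 = 3/8.
Similarly for Rh via the mother's Rh distribution: P(Rh-) = 1/2.
Independent loci: 3/8 × 1/2 = 3/16.

3/16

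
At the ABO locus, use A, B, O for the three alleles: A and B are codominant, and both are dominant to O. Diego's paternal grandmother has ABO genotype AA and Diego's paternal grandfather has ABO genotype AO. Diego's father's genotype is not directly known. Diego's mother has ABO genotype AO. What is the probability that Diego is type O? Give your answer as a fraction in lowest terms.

1/8

Diego's father's ABO genotype from AA × AO: 1/2 AA, 1/2 AO.
Crossing each possibility with the mother AO and summing P(type O): 1/2·0 + 1/2·1/4 = 1/8.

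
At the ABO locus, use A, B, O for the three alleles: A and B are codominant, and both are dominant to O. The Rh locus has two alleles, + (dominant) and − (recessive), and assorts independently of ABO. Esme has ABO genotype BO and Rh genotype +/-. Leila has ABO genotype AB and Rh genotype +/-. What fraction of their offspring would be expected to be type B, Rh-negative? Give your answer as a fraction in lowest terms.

1/8

ABO cross BO × AB → offspring phenotypes: 1/4 A, 1/2 B, 1/4 AB.
Rh cross +/- × +/- → 3/4 Rh+, 1/4 Rh-.
Independent loci: P(type B, Rh-negative) = 1/2 × 1/4 = 1/8.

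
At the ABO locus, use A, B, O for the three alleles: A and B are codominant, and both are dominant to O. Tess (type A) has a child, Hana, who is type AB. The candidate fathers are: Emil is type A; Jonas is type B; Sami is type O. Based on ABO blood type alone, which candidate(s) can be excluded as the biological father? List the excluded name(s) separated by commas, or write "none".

Emil, Sami

A candidate is excluded only if no genotype consistent with his phenotype could produce a type AB child with a type A mother.
Emil (type A): no genotype consistent with that phenotype can produce a type-AB child with a type-A mother.
Sami (type O): no genotype consistent with that phenotype can produce a type-AB child with a type-A mother.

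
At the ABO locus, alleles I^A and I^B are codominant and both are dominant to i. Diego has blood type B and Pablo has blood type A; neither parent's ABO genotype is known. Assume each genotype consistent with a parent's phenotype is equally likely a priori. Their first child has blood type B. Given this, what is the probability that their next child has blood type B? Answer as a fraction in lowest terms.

Possible genotypes: Diego ∈ {I^B I^B, I^B i}; Pablo ∈ {I^A I^A, I^A i}.
Weight each parental genotype pair by prior × P(type-B child):
  I^B I^B × I^A i: posterior weight 2/3; P(next child type B) = 1/2.
  I^B i × I^A i: posterior weight 1/3; P(next child type B) = 1/4.
Weighted sum = 5/12.

5/12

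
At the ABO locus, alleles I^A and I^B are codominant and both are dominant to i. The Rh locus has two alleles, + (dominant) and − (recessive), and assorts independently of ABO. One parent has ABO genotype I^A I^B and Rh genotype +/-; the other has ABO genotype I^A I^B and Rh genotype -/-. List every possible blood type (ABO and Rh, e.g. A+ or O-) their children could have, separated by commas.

A+, A-, B+, B-, AB+, AB-

Gametes from I^A I^B × I^A I^B give offspring ABO genotypes I^A I^A, I^A I^B, I^B I^B, i.e. phenotypes A, B, AB.
Rh cross +/- × -/- → phenotypes Rh+, Rh-.
Combining independently: A+, A-, B+, B-, AB+, AB-.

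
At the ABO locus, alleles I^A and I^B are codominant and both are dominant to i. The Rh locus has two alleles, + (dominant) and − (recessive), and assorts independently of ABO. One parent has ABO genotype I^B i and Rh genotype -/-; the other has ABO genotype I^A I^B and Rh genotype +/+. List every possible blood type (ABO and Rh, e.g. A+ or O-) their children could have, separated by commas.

A+, B+, AB+

Gametes from I^B i × I^A I^B give offspring ABO genotypes I^A I^B, I^A i, I^B I^B, I^B i, i.e. phenotypes A, B, AB.
Rh cross -/- × +/+ → phenotypes Rh+.
Combining independently: A+, B+, AB+.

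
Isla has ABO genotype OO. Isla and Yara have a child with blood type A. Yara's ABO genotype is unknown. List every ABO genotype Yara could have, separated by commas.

AA, AB, AO

For each candidate genotype of Yara, check whether crossing it with OO can produce every observed child phenotype.
  AA → possible child types {A} ✓
  AB → possible child types {A, B} ✓
  AO → possible child types {O, A} ✓
  BB → possible child types {B} ✗
  BO → possible child types {O, B} ✗
  OO → possible child types {O} ✗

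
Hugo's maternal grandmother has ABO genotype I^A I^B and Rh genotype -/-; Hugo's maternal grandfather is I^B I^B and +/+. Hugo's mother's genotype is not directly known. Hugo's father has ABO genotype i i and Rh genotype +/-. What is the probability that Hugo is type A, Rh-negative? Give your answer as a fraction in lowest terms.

1/16

Hugo's mother's ABO genotype from I^A I^B × I^B I^B: 1/2 I^A I^B, 1/2 I^B I^B.
Crossing each possibility with the father i i and summing P(type A): 1/2·1/2 + 1/2·0 = 1/4.
Similarly for Rh via the mother's Rh distribution: P(Rh-) = 1/4.
Independent loci: 1/4 × 1/4 = 1/16.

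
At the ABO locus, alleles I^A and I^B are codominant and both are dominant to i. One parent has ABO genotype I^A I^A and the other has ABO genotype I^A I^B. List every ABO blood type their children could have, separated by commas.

Gametes from I^A I^A × I^A I^B give offspring ABO genotypes I^A I^A, I^A I^B, i.e. phenotypes A, AB.

A, AB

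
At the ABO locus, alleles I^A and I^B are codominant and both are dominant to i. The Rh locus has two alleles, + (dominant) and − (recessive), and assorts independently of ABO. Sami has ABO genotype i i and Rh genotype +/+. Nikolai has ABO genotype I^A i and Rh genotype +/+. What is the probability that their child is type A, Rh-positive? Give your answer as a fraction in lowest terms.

1/2

ABO cross i i × I^A i → offspring phenotypes: 1/2 O, 1/2 A.
Rh cross +/+ × +/+ → 1 Rh+.
Independent loci: P(type A, Rh-positive) = 1/2 × 1 = 1/2.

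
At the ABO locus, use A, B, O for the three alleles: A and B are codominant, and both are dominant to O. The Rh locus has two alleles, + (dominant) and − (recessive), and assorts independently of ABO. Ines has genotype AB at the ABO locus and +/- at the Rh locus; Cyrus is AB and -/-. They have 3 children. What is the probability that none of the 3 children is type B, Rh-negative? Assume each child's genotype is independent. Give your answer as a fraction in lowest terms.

ABO cross AB × AB → 1/4 A, 1/4 B, 1/2 AB.
Rh cross +/- × -/- → 1/2 Rh+, 1/2 Rh-; so P(type B, Rh-negative) = 1/4 × 1/2 = 1/8 per child.
P(not type B, Rh-negative) = 7/8 for one child; (7/8)^3 = 343/512.

343/512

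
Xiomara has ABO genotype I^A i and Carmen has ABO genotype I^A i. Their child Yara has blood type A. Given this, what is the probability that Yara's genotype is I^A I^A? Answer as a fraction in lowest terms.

1/3

Cross I^A i × I^A i → 1/4 I^A I^A, 1/2 I^A i, 1/4 i i.
Type-A genotypes among offspring: I^A I^A (1/4), I^A i (1/2); total 3/4.
P(I^A I^A | type A) = (1/4) / (3/4) = 1/3.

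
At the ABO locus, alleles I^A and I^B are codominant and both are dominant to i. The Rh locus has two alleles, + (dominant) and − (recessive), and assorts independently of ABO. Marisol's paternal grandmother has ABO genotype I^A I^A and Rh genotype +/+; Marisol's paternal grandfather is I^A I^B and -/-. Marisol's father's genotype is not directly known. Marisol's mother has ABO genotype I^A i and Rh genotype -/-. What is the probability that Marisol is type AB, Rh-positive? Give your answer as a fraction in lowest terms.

1/16

Marisol's father's ABO genotype from I^A I^A × I^A I^B: 1/2 I^A I^A, 1/2 I^A I^B.
Crossing each possibility with the mother I^A i and summing P(type AB): 1/2·0 + 1/2·1/4 = 1/8.
Similarly for Rh via the father's Rh distribution: P(Rh+) = 1/2.
Independent loci: 1/8 × 1/2 = 1/16.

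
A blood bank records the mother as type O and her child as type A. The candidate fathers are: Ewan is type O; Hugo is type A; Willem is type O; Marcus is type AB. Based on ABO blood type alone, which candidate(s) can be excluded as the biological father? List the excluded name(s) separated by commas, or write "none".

A candidate is excluded only if no genotype consistent with his phenotype could produce a type A child with a type O mother.
Ewan (type O): no genotype consistent with that phenotype can produce a type-A child with a type-O mother.
Willem (type O): no genotype consistent with that phenotype can produce a type-A child with a type-O mother.

Ewan, Willem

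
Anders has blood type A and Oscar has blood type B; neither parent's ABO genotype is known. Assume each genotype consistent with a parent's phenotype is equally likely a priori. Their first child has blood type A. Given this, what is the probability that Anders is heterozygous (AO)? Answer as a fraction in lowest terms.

1/3

Possible genotypes: Anders ∈ {AA, AO}; Oscar ∈ {BB, BO}.
Weight each parental genotype pair by prior × P(type-A child):
  AA × BO: posterior weight 2/3.
  AO × BO: posterior weight 1/3.
Sum the posterior weight over pairs where Anders is AO: 1/3.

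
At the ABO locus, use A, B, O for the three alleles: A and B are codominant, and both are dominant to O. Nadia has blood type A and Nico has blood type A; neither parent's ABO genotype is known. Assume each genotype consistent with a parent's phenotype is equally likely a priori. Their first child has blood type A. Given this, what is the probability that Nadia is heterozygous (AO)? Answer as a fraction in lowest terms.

Possible genotypes: Nadia ∈ {AA, AO}; Nico ∈ {AA, AO}.
Weight each parental genotype pair by prior × P(type-A child):
  AA × AA: posterior weight 4/15.
  AA × AO: posterior weight 4/15.
  AO × AA: posterior weight 4/15.
  AO × AO: posterior weight 1/5.
Sum the posterior weight over pairs where Nadia is AO: 7/15.

7/15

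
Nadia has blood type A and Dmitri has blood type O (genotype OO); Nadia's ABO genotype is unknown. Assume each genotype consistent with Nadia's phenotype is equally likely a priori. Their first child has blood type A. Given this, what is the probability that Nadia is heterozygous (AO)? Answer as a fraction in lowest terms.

1/3

Possible genotypes: Nadia ∈ {AA, AO}; Dmitri ∈ {OO}.
Weight each parental genotype pair by prior × P(type-A child):
  AA × OO: posterior weight 2/3.
  AO × OO: posterior weight 1/3.
Sum the posterior weight over pairs where Nadia is AO: 1/3.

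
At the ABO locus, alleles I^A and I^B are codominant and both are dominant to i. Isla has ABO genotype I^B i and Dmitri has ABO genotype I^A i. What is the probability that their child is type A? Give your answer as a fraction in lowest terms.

ABO cross I^B i × I^A i → offspring phenotypes: 1/4 O, 1/4 A, 1/4 B, 1/4 AB.
So P(type A) = 1/4.

1/4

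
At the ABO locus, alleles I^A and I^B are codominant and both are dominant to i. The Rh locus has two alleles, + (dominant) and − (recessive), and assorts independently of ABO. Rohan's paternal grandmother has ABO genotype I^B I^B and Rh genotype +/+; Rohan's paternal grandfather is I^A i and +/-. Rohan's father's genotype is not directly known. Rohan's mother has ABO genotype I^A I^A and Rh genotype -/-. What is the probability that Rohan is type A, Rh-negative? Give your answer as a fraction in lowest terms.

1/8

Rohan's father's ABO genotype from I^B I^B × I^A i: 1/2 I^A I^B, 1/2 I^B i.
Crossing each possibility with the mother I^A I^A and summing P(type A): 1/2·1/2 + 1/2·1/2 = 1/2.
Similarly for Rh via the father's Rh distribution: P(Rh-) = 1/4.
Independent loci: 1/2 × 1/4 = 1/8.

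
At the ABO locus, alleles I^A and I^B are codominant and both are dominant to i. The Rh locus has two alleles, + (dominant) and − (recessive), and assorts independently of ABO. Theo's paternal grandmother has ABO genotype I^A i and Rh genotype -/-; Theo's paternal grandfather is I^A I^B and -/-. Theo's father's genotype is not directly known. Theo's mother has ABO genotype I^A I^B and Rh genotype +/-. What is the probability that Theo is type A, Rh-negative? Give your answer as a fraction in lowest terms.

Theo's father's ABO genotype from I^A i × I^A I^B: 1/4 I^A I^A, 1/4 I^A I^B, 1/4 I^A i, 1/4 I^B i.
Crossing each possibility with the mother I^A I^B and summing P(type A): 1/4·1/2 + 1/4·1/4 + 1/4·1/2 + 1/4·1/4 = 3/8.
Similarly for Rh via the father's Rh distribution: P(Rh-) = 1/2.
Independent loci: 3/8 × 1/2 = 3/16.

3/16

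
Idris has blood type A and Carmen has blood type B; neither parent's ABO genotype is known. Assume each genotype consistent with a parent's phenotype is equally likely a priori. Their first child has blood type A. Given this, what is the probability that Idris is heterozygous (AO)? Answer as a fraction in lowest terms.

Possible genotypes: Idris ∈ {AA, AO}; Carmen ∈ {BB, BO}.
Weight each parental genotype pair by prior × P(type-A child):
  AA × BO: posterior weight 2/3.
  AO × BO: posterior weight 1/3.
Sum the posterior weight over pairs where Idris is AO: 1/3.

1/3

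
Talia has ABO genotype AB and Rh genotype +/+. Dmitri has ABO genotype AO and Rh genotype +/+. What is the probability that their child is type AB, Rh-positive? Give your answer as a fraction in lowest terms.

1/4

ABO cross AB × AO → offspring phenotypes: 1/2 A, 1/4 B, 1/4 AB.
Rh cross +/+ × +/+ → 1 Rh+.
Independent loci: P(type AB, Rh-positive) = 1/4 × 1 = 1/4.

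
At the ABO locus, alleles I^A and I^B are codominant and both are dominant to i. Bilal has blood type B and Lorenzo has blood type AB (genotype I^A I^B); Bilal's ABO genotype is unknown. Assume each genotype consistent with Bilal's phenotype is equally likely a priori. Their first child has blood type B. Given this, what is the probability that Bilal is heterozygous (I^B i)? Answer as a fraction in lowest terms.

Possible genotypes: Bilal ∈ {I^B I^B, I^B i}; Lorenzo ∈ {I^A I^B}.
Weight each parental genotype pair by prior × P(type-B child):
  I^B I^B × I^A I^B: posterior weight 1/2.
  I^B i × I^A I^B: posterior weight 1/2.
Sum the posterior weight over pairs where Bilal is I^B i: 1/2.

1/2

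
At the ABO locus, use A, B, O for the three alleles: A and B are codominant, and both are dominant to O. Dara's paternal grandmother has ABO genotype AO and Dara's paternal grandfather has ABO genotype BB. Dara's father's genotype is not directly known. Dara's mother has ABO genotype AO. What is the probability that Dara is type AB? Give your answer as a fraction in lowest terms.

1/4

Dara's father's ABO genotype from AO × BB: 1/2 AB, 1/2 BO.
Crossing each possibility with the mother AO and summing P(type AB): 1/2·1/4 + 1/2·1/4 = 1/4.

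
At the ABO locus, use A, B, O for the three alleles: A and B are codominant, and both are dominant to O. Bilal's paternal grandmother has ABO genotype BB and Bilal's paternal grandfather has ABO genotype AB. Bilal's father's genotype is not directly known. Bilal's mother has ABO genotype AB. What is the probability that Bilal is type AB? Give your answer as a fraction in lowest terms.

1/2

Bilal's father's ABO genotype from BB × AB: 1/2 AB, 1/2 BB.
Crossing each possibility with the mother AB and summing P(type AB): 1/2·1/2 + 1/2·1/2 = 1/2.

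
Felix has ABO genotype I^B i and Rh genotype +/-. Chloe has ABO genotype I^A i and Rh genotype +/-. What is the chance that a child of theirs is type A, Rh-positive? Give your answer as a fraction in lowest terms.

3/16

ABO cross I^B i × I^A i → offspring phenotypes: 1/4 O, 1/4 A, 1/4 B, 1/4 AB.
Rh cross +/- × +/- → 3/4 Rh+, 1/4 Rh-.
Independent loci: P(type A, Rh-positive) = 1/4 × 3/4 = 3/16.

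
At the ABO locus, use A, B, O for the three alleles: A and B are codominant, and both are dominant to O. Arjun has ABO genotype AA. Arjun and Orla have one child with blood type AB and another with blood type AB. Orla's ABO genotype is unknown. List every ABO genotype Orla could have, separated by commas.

For each candidate genotype of Orla, check whether crossing it with AA can produce every observed child phenotype.
  AA → possible child types {A} ✗
  AB → possible child types {A, AB} ✓
  AO → possible child types {A} ✗
  BB → possible child types {AB} ✓
  BO → possible child types {A, AB} ✓
  OO → possible child types {A} ✗

AB, BB, BO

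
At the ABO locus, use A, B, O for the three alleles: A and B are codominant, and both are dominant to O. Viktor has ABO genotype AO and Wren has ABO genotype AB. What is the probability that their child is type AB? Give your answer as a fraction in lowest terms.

ABO cross AO × AB → offspring phenotypes: 1/2 A, 1/4 B, 1/4 AB.
So P(type AB) = 1/4.

1/4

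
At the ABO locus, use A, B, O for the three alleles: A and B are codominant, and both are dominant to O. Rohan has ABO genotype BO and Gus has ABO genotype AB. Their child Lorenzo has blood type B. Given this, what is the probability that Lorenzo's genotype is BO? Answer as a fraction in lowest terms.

1/2

Cross BO × AB → 1/4 AB, 1/4 AO, 1/4 BB, 1/4 BO.
Type-B genotypes among offspring: BB (1/4), BO (1/4); total 1/2.
P(BO | type B) = (1/4) / (1/2) = 1/2.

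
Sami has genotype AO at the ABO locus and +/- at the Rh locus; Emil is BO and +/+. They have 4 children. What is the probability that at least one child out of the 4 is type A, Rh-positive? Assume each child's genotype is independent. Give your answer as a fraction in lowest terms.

175/256

ABO cross AO × BO → 1/4 O, 1/4 A, 1/4 B, 1/4 AB.
Rh cross +/- × +/+ → 1 Rh+; so P(type A, Rh-positive) = 1/4 × 1 = 1/4 per child.
P(none) = (3/4)^4 = 81/256; P(at least one) = 1 − 81/256 = 175/256.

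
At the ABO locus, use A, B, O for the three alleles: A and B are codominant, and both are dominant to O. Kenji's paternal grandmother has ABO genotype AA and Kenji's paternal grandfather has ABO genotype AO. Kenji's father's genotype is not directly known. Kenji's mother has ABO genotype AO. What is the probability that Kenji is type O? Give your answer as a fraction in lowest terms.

Kenji's father's ABO genotype from AA × AO: 1/2 AA, 1/2 AO.
Crossing each possibility with the mother AO and summing P(type O): 1/2·0 + 1/2·1/4 = 1/8.

1/8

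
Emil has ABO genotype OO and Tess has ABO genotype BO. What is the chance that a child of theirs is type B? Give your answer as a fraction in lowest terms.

ABO cross OO × BO → offspring phenotypes: 1/2 O, 1/2 B.
So P(type B) = 1/2.

1/2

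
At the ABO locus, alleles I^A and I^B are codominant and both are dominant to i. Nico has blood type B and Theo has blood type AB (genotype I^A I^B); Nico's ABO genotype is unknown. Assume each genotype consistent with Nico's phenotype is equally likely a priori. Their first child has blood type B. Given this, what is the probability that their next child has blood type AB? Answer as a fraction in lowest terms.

Possible genotypes: Nico ∈ {I^B I^B, I^B i}; Theo ∈ {I^A I^B}.
Weight each parental genotype pair by prior × P(type-B child):
  I^B I^B × I^A I^B: posterior weight 1/2; P(next child type AB) = 1/2.
  I^B i × I^A I^B: posterior weight 1/2; P(next child type AB) = 1/4.
Weighted sum = 3/8.

3/8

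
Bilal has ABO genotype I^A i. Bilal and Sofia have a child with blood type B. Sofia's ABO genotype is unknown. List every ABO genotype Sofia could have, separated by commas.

I^A I^B, I^B I^B, I^B i

For each candidate genotype of Sofia, check whether crossing it with I^A i can produce every observed child phenotype.
  I^A I^A → possible child types {A} ✗
  I^A I^B → possible child types {A, B, AB} ✓
  I^A i → possible child types {O, A} ✗
  I^B I^B → possible child types {B, AB} ✓
  I^B i → possible child types {O, A, B, AB} ✓
  i i → possible child types {O, A} ✗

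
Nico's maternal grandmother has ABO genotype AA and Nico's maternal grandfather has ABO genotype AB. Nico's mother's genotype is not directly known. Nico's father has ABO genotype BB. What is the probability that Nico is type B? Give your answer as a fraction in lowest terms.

1/4

Nico's mother's ABO genotype from AA × AB: 1/2 AA, 1/2 AB.
Crossing each possibility with the father BB and summing P(type B): 1/2·0 + 1/2·1/2 = 1/4.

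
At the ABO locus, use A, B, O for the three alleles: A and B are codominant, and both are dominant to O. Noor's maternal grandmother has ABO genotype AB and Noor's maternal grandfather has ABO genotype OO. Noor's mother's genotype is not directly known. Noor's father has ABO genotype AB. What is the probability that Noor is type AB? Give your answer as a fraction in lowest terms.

Noor's mother's ABO genotype from AB × OO: 1/2 AO, 1/2 BO.
Crossing each possibility with the father AB and summing P(type AB): 1/2·1/4 + 1/2·1/4 = 1/4.

1/4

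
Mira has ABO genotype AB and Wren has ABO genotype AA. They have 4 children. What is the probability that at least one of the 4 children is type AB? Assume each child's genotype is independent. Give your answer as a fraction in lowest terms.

15/16

ABO cross AB × AA → 1/2 A, 1/2 AB.
So P(type AB) = 1/2 per child.
P(none) = (1/2)^4 = 1/16; P(at least one) = 1 − 1/16 = 15/16.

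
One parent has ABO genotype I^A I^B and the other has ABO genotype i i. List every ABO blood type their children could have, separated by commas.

A, B

Gametes from I^A I^B × i i give offspring ABO genotypes I^A i, I^B i, i.e. phenotypes A, B.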